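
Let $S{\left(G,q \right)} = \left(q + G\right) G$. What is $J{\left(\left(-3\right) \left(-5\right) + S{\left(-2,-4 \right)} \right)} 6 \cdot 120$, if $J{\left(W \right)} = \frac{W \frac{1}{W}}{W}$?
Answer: $\frac{80}{3} \approx 26.667$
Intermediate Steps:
$S{\left(G,q \right)} = G \left(G + q\right)$ ($S{\left(G,q \right)} = \left(G + q\right) G = G \left(G + q\right)$)
$J{\left(W \right)} = \frac{1}{W}$ ($J{\left(W \right)} = 1 \frac{1}{W} = \frac{1}{W}$)
$J{\left(\left(-3\right) \left(-5\right) + S{\left(-2,-4 \right)} \right)} 6 \cdot 120 = \frac{1}{\left(-3\right) \left(-5\right) - 2 \left(-2 - 4\right)} 6 \cdot 120 = \frac{1}{15 - -12} \cdot 6 \cdot 120 = \frac{1}{15 + 12} \cdot 6 \cdot 120 = \frac{1}{27} \cdot 6 \cdot 120 = \frac{2}{9} \cdot 120 = \frac{80}{3}$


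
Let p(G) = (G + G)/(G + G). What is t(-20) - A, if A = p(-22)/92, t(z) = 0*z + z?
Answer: -1841/92 ≈ -20.011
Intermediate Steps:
t(z) = z (t(z) = 0 + z = z)
p(G) = 1 (p(G) = (2*G)/((2*G)) = (2*G)*(1/(2*G)) = 1)
A = 1/92 ≈ 0.010870
t(-20) - A = -20 - 1*1/92 = -20 - 1/92 = -1841/92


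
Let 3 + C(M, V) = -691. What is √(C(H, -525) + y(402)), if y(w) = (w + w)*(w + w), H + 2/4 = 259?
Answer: 7*√13178 ≈ 803.57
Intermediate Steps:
H = 517/2 (H = -½ + 259 = 517/2 ≈ 258.50)
y(w) = 4*w² (y(w) = (2*w)*(2*w) = 4*w²)
C(M, V) = -694 (C(M, V) = -3 - 691 = -694)
√(C(H, -525) + y(402)) = √(-694 + 4*402²) = √(-694 + 4*161604) = √(-694 + 646416) = √645722 = 7*√13178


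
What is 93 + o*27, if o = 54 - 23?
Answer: 930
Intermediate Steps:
o = 31
93 + o*27 = 93 + 31*27 = 93 + 837 = 930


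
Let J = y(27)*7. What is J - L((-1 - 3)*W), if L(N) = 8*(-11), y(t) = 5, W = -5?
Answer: 123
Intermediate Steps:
L(N) = -88
J = 35 (J = 5*7 = 35)
J - L((-1 - 3)*W) = 35 - 1*(-88) = 35 + 88 = 123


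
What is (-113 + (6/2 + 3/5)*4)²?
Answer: 243049/25 ≈ 9722.0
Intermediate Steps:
(-113 + (6/2 + 3/5)*4)² = (-113 + (6*(½) + 3*(⅕))*4)² = (-113 + (3 + ⅗)*4)² = (-113 + (18/5)*4)² = (-113 + 72/5)² = (-493/5)² = 243049/25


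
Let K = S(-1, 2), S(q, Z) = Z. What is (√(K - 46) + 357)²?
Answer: 127405 + 1428*I*√11 ≈ 1.2741e+5 + 4736.1*I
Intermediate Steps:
K = 2
(√(K - 46) + 357)² = (√(2 - 46) + 357)² = (√(-44) + 357)² = (2*I*√11 + 357)² = (357 + 2*I*√11)²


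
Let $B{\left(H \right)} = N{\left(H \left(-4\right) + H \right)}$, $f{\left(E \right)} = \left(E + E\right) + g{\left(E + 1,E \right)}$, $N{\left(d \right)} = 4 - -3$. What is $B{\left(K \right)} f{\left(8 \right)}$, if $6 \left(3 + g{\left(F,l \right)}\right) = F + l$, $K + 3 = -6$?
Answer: $\frac{665}{6} \approx 110.83$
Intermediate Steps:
$K = -9$ ($K = -3 - 6 = -9$)
$g{\left(F,l \right)} = -3 + \frac{F}{6} + \frac{l}{6}$ ($g{\left(F,l \right)} = -3 + \frac{F + l}{6} = -3 + \left(\frac{F}{6} + \frac{l}{6}\right) = -3 + \frac{F}{6} + \frac{l}{6}$)
$N{\left(d \right)} = 7$ ($N{\left(d \right)} = 4 + 3 = 7$)
$f{\left(E \right)} = - \frac{17}{6} + \frac{7 E}{3}$ ($f{\left(E \right)} = \left(E + E\right) + \left(-3 + \frac{E + 1}{6} + \frac{E}{6}\right) = 2 E + \left(-3 + \frac{1 + E}{6} + \frac{E}{6}\right) = 2 E + \left(-3 + \left(\frac{1}{6} + \frac{E}{6}\right) + \frac{E}{6}\right) = 2 E + \left(- \frac{17}{6} + \frac{E}{3}\right) = - \frac{17}{6} + \frac{7 E}{3}$)
$B{\left(H \right)} = 7$
$B{\left(K \right)} f{\left(8 \right)} = 7 \left(- \frac{17}{6} + \frac{7}{3} \cdot 8\right) = 7 \left(- \frac{17}{6} + \frac{56}{3}\right) = 7 \cdot \frac{95}{6} = \frac{665}{6}$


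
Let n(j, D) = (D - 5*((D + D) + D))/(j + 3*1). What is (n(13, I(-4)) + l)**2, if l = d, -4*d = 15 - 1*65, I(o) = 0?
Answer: 625/4 ≈ 156.25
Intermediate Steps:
n(j, D) = -14*D/(3 + j) (n(j, D) = (D - 5*(2*D + D))/(j + 3) = (D - 15*D)/(3 + j) = (-14*D)/(3 + j) = -14*D/(3 + j))
d = 25/2 (d = -(15 - 1*65)/4 = -(15 - 65)/4 = -1/4*(-50) = 25/2 ≈ 12.500)
l = 25/2 ≈ 12.500
(n(13, I(-4)) + l)**2 = (-14*0/(3 + 13) + 25/2)**2 = (-14*0/16 + 25/2)**2 = (-14*0*1/16 + 25/2)**2 = (0 + 25/2)**2 = (25/2)**2 = 625/4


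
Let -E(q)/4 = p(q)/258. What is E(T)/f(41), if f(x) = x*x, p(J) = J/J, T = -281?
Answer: -2/216849 ≈ -9.2230e-6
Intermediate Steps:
p(J) = 1
f(x) = x²
E(q) = -2/129 (E(q) = -4/258 = -4*1/258 = -2/129)
E(T)/f(41) = -2/(129*(41²)) = -2/129/1681 = -2/129*1/1681 = -2/216849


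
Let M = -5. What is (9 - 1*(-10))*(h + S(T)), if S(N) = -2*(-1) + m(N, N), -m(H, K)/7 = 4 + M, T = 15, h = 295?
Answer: 5776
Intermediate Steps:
m(H, K) = 7 (m(H, K) = -7*(4 - 5) = -7*(-1) = 7)
S(N) = 9 (S(N) = -2*(-1) + 7 = 2 + 7 = 9)
(9 - 1*(-10))*(h + S(T)) = (9 - 1*(-10))*(295 + 9) = (9 + 10)*304 = 19*304 = 5776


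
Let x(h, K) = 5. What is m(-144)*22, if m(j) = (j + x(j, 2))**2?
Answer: 425062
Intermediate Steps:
m(j) = (5 + j)**2 (m(j) = (j + 5)**2 = (5 + j)**2)
m(-144)*22 = (5 - 144)**2*22 = (-139)**2*22 = 19321*22 = 425062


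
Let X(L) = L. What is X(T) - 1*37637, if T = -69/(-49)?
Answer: -1844144/49 ≈ -37636.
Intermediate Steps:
T = 69/49 (T = -69*(-1/49) = 69/49 ≈ 1.4082)
X(T) - 1*37637 = 69/49 - 1*37637 = 69/49 - 37637 = -1844144/49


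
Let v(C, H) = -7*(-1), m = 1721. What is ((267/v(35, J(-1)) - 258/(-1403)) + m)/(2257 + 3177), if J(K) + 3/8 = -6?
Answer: 8639174/26683657 ≈ 0.32376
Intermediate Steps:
J(K) = -51/8 (J(K) = -3/8 - 6 = -51/8)
v(C, H) = 7
((267/v(35, J(-1)) - 258/(-1403)) + m)/(2257 + 3177) = ((267/7 - 258/(-1403)) + 1721)/(2257 + 3177) = ((267*(1/7) - 258*(-1/1403)) + 1721)/5434 = ((267/7 + 258/1403) + 1721)*(1/5434) = (376407/9821 + 1721)*(1/5434) = (17278348/9821)*(1/5434) = 8639174/26683657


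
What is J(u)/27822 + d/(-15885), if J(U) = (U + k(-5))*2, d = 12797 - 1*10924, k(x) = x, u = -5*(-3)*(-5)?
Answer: -9108701/73658745 ≈ -0.12366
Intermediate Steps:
u = -75 (u = 15*(-5) = -75)
d = 1873 (d = 12797 - 10924 = 1873)
J(U) = -10 + 2*U (J(U) = (U - 5)*2 = (-5 + U)*2 = -10 + 2*U)
J(u)/27822 + d/(-15885) = (-10 + 2*(-75))/27822 + 1873/(-15885) = (-10 - 150)*(1/27822) + 1873*(-1/15885) = -160*1/27822 - 1873/15885 = -80/13911 - 1873/15885 = -9108701/73658745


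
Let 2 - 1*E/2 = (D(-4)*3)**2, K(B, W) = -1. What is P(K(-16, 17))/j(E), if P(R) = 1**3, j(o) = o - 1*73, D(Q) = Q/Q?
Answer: -1/87 ≈ -0.011494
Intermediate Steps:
D(Q) = 1
E = -14 (E = 4 - 2*(1*3)**2 = 4 - 2*3**2 = 4 - 2*9 = 4 - 18 = -14)
j(o) = -73 + o (j(o) = o - 73 = -73 + o)
P(R) = 1
P(K(-16, 17))/j(E) = 1/(-73 - 14) = 1/(-87) = 1*(-1/87) = -1/87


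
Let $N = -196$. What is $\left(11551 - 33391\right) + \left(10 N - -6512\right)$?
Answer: $-17288$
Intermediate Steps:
$\left(11551 - 33391\right) + \left(10 N - -6512\right) = \left(11551 - 33391\right) + \left(10 \left(-196\right) - -6512\right) = -21840 + \left(-1960 + 6512\right) = -21840 + 4552 = -17288$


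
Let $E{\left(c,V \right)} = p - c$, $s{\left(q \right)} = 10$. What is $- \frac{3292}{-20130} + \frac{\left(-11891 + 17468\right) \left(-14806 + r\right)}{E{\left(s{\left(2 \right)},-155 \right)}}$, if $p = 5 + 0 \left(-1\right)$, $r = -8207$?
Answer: $\frac{258355469159}{10065} \approx 2.5669 \cdot 10^{7}$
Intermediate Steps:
$p = 5$ ($p = 5 + 0 = 5$)
$E{\left(c,V \right)} = 5 - c$
$- \frac{3292}{-20130} + \frac{\left(-11891 + 17468\right) \left(-14806 + r\right)}{E{\left(s{\left(2 \right)},-155 \right)}} = - \frac{3292}{-20130} + \frac{\left(-11891 + 17468\right) \left(-14806 - 8207\right)}{5 - 10} = \left(-3292\right) \left(- \frac{1}{20130}\right) + \frac{5577 \left(-23013\right)}{5 - 10} = \frac{1646}{10065} - \frac{128343501}{-5} = \frac{1646}{10065} - - \frac{128343501}{5} = \frac{1646}{10065} + \frac{128343501}{5} = \frac{258355469159}{10065}$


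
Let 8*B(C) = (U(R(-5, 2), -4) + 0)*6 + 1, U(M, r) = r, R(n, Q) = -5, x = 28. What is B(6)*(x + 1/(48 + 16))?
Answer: -41239/512 ≈ -80.545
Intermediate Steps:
B(C) = -23/8 (B(C) = ((-4 + 0)*6 + 1)/8 = (-4*6 + 1)/8 = (-24 + 1)/8 = (1/8)*(-23) = -23/8)
B(6)*(x + 1/(48 + 16)) = -23*(28 + 1/(48 + 16))/8 = -23*(28 + 1/64)/8 = -23/8*1793/64 = -41239/512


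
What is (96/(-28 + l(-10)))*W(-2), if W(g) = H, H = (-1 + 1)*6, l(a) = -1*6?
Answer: 0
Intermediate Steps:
l(a) = -6
H = 0 (H = 0*6 = 0)
W(g) = 0
(96/(-28 + l(-10)))*W(-2) = (96/(-28 - 6))*0 = (96/(-34))*0 = (96*(-1/34))*0 = -48/17*0 = 0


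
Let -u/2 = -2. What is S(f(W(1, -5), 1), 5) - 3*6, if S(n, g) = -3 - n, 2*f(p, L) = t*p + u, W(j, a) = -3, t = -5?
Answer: -61/2 ≈ -30.500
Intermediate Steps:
u = 4 (u = -2*(-2) = 4)
f(p, L) = 2 - 5*p/2 (f(p, L) = (-5*p + 4)/2 = (4 - 5*p)/2 = 2 - 5*p/2)
S(f(W(1, -5), 1), 5) - 3*6 = (-3 - (2 - 5/2*(-3))) - 3*6 = (-3 - (2 + 15/2)) - 18 = (-3 - 1*19/2) - 18 = (-3 - 19/2) - 18 = -25/2 - 18 = -61/2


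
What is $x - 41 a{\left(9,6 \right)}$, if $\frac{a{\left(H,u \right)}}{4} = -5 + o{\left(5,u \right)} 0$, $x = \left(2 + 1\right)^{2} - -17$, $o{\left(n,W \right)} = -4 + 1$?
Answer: $846$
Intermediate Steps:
$o{\left(n,W \right)} = -3$
$x = 26$ ($x = 3^{2} + 17 = 9 + 17 = 26$)
$a{\left(H,u \right)} = -20$ ($a{\left(H,u \right)} = 4 \left(-5 - 0\right) = 4 \left(-5 + 0\right) = 4 \left(-5\right) = -20$)
$x - 41 a{\left(9,6 \right)} = 26 - -820 = 26 + 820 = 846$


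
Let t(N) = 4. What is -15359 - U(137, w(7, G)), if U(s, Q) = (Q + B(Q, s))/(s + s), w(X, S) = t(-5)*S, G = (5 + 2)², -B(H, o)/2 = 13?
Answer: -2104268/137 ≈ -15360.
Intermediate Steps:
B(H, o) = -26 (B(H, o) = -2*13 = -26)
G = 49 (G = 7² = 49)
w(X, S) = 4*S
U(s, Q) = (-26 + Q)/(2*s) (U(s, Q) = (Q - 26)/(s + s) = (-26 + Q)/((2*s)) = (-26 + Q)*(1/(2*s)) = (-26 + Q)/(2*s))
-15359 - U(137, w(7, G)) = -15359 - (-26 + 4*49)/(2*137) = -15359 - (-26 + 196)/(2*137) = -15359 - 170/(2*137) = -15359 - 1*85/137 = -15359 - 85/137 = -2104268/137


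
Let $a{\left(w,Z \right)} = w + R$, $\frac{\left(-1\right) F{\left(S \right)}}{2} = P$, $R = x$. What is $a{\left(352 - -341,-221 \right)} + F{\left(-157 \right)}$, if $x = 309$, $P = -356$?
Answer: $1714$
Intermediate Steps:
$R = 309$
$F{\left(S \right)} = 712$ ($F{\left(S \right)} = \left(-2\right) \left(-356\right) = 712$)
$a{\left(w,Z \right)} = 309 + w$ ($a{\left(w,Z \right)} = w + 309 = 309 + w$)
$a{\left(352 - -341,-221 \right)} + F{\left(-157 \right)} = \left(309 + \left(352 - -341\right)\right) + 712 = \left(309 + \left(352 + 341\right)\right) + 712 = \left(309 + 693\right) + 712 = 1002 + 712 = 1714$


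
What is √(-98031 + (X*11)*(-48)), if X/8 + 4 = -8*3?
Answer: 3*√2249 ≈ 142.27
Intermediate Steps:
X = -224 (X = -32 + 8*(-8*3) = -32 + 8*(-24) = -32 - 192 = -224)
√(-98031 + (X*11)*(-48)) = √(-98031 - 224*11*(-48)) = √(-98031 - 2464*(-48)) = √(-98031 + 118272) = √20241 = 3*√2249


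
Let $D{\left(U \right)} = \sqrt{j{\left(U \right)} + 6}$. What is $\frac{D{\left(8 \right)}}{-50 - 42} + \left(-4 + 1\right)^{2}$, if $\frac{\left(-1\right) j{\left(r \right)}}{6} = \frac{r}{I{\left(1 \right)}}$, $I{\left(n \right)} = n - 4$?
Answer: $9 - \frac{\sqrt{22}}{92} \approx 8.949$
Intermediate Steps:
$I{\left(n \right)} = -4 + n$
$j{\left(r \right)} = 2 r$ ($j{\left(r \right)} = - 6 \frac{r}{-4 + 1} = - 6 \frac{r}{-3} = - 6 r \left(- \frac{1}{3}\right) = - 6 \left(- \frac{r}{3}\right) = 2 r$)
$D{\left(U \right)} = \sqrt{6 + 2 U}$ ($D{\left(U \right)} = \sqrt{2 U + 6} = \sqrt{6 + 2 U}$)
$\frac{D{\left(8 \right)}}{-50 - 42} + \left(-4 + 1\right)^{2} = \frac{\sqrt{6 + 2 \cdot 8}}{-50 - 42} + \left(-4 + 1\right)^{2} = \frac{\sqrt{6 + 16}}{-92} + \left(-3\right)^{2} = \sqrt{22} \left(- \frac{1}{92}\right) + 9 = - \frac{\sqrt{22}}{92} + 9 = 9 - \frac{\sqrt{22}}{92}$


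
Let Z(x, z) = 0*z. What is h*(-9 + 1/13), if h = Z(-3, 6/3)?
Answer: 0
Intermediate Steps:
Z(x, z) = 0
h = 0
h*(-9 + 1/13) = 0*(-9 + 1/13) = 0*(-116/13) = 0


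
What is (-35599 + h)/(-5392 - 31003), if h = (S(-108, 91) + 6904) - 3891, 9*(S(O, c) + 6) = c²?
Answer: 285047/327555 ≈ 0.87023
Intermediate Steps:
S(O, c) = -6 + c²/9
h = 35344/9 (h = ((-6 + (⅑)*91²) + 6904) - 3891 = ((-6 + (⅑)*8281) + 6904) - 3891 = ((-6 + 8281/9) + 6904) - 3891 = (8227/9 + 6904) - 3891 = 70363/9 - 3891 = 35344/9 ≈ 3927.1)
(-35599 + h)/(-5392 - 31003) = (-35599 + 35344/9)/(-5392 - 31003) = -285047/9/(-36395) = -285047/9*(-1/36395) = 285047/327555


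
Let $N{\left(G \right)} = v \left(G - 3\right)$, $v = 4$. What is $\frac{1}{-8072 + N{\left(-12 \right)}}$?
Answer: $- \frac{1}{8132} \approx -0.00012297$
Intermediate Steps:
$N{\left(G \right)} = -12 + 4 G$ ($N{\left(G \right)} = 4 \left(G - 3\right) = 4 \left(-3 + G\right) = -12 + 4 G$)
$\frac{1}{-8072 + N{\left(-12 \right)}} = \frac{1}{-8072 + \left(-12 + 4 \left(-12\right)\right)} = \frac{1}{-8072 - 60} = \frac{1}{-8132} = - \frac{1}{8132}$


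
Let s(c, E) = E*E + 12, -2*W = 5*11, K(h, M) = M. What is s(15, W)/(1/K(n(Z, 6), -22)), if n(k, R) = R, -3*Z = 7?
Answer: -33803/2 ≈ -16902.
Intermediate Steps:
Z = -7/3 (Z = -⅓*7 = -7/3 ≈ -2.3333)
W = -55/2 (W = -5*11/2 = -½*55 = -55/2 ≈ -27.500)
s(c, E) = 12 + E² (s(c, E) = E² + 12 = 12 + E²)
s(15, W)/(1/K(n(Z, 6), -22)) = (12 + (-55/2)²)/(1/(-22)) = (12 + 3025/4)/(-1/22) = (3073/4)*(-22) = -33803/2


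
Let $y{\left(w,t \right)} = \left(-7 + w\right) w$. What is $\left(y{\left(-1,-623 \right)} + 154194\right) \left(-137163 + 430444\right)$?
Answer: $45224516762$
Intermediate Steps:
$y{\left(w,t \right)} = w \left(-7 + w\right)$
$\left(y{\left(-1,-623 \right)} + 154194\right) \left(-137163 + 430444\right) = \left(- (-7 - 1) + 154194\right) \left(-137163 + 430444\right) = \left(\left(-1\right) \left(-8\right) + 154194\right) 293281 = \left(8 + 154194\right) 293281 = 154202 \cdot 293281 = 45224516762$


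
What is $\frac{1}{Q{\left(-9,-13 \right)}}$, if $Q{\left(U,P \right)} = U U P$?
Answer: $- \frac{1}{1053} \approx -0.00094967$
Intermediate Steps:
$Q{\left(U,P \right)} = P U^{2}$ ($Q{\left(U,P \right)} = U^{2} P = P U^{2}$)
$\frac{1}{Q{\left(-9,-13 \right)}} = \frac{1}{\left(-13\right) \left(-9\right)^{2}} = \frac{1}{\left(-13\right) 81} = \frac{1}{-1053} = - \frac{1}{1053}$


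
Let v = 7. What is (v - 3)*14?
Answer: 56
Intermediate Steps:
(v - 3)*14 = (7 - 3)*14 = 4*14 = 56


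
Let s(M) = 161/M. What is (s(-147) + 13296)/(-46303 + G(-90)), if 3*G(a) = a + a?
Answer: -279193/973623 ≈ -0.28676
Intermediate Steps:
G(a) = 2*a/3 (G(a) = (a + a)/3 = (2*a)/3 = 2*a/3)
(s(-147) + 13296)/(-46303 + G(-90)) = (161/(-147) + 13296)/(-46303 + (⅔)*(-90)) = (161*(-1/147) + 13296)/(-46303 - 60) = (-23/21 + 13296)/(-46363) = (279193/21)*(-1/46363) = -279193/973623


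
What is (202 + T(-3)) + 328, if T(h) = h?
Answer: 527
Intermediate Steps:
(202 + T(-3)) + 328 = (202 - 3) + 328 = 199 + 328 = 527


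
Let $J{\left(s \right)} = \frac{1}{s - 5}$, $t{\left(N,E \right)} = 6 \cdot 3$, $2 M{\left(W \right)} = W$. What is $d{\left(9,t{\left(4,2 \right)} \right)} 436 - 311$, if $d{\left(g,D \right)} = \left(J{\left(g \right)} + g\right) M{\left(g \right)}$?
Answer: $\frac{35675}{2} \approx 17838.0$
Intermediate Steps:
$M{\left(W \right)} = \frac{W}{2}$
$t{\left(N,E \right)} = 18$
$J{\left(s \right)} = \frac{1}{-5 + s}$
$d{\left(g,D \right)} = \frac{g \left(g + \frac{1}{-5 + g}\right)}{2}$ ($d{\left(g,D \right)} = \left(\frac{1}{-5 + g} + g\right) \frac{g}{2} = \left(g + \frac{1}{-5 + g}\right) \frac{g}{2} = \frac{g \left(g + \frac{1}{-5 + g}\right)}{2}$)
$d{\left(9,t{\left(4,2 \right)} \right)} 436 - 311 = \frac{1}{2} \cdot 9 \frac{1}{-5 + 9} \left(1 + 9 \left(-5 + 9\right)\right) 436 - 311 = \frac{1}{2} \cdot 9 \cdot \frac{1}{4} \left(1 + 9 \cdot 4\right) 436 - 311 = \frac{1}{2} \cdot 9 \cdot \frac{1}{4} \left(1 + 36\right) 436 - 311 = \frac{1}{2} \cdot 9 \cdot \frac{1}{4} \cdot 37 \cdot 436 - 311 = \frac{333}{8} \cdot 436 - 311 = \frac{36297}{2} - 311 = \frac{35675}{2}$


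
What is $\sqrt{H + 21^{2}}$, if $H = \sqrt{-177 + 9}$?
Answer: $\sqrt{441 + 2 i \sqrt{42}} \approx 21.002 + 0.3086 i$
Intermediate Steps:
$H = 2 i \sqrt{42}$ ($H = \sqrt{-168} = 2 i \sqrt{42} \approx 12.961 i$)
$\sqrt{H + 21^{2}} = \sqrt{2 i \sqrt{42} + 21^{2}} = \sqrt{2 i \sqrt{42} + 441} = \sqrt{441 + 2 i \sqrt{42}}$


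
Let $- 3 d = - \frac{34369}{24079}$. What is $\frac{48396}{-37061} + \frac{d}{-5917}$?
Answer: $- \frac{20686998367793}{15840847179069} \approx -1.3059$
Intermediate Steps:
$d = \frac{34369}{72237}$ ($d = - \frac{\left(-34369\right) \frac{1}{24079}}{3} = \left(- \frac{1}{3}\right) \left(- \frac{34369}{24079}\right) = \frac{34369}{72237} \approx 0.47578$)
$\frac{48396}{-37061} + \frac{d}{-5917} = \frac{48396}{-37061} + \frac{34369}{72237 \left(-5917\right)} = 48396 \left(- \frac{1}{37061}\right) + \frac{34369}{72237} \left(- \frac{1}{5917}\right) = - \frac{48396}{37061} - \frac{34369}{427426329} = - \frac{20686998367793}{15840847179069}$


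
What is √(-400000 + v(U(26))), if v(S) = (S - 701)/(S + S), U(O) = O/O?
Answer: 5*I*√16014 ≈ 632.73*I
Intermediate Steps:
U(O) = 1
v(S) = (-701 + S)/(2*S) (v(S) = (-701 + S)/((2*S)) = (-701 + S)*(1/(2*S)) = (-701 + S)/(2*S))
√(-400000 + v(U(26))) = √(-400000 + (½)*(-701 + 1)/1) = √(-400000 + (½)*1*(-700)) = √(-400000 - 350) = √(-400350) = 5*I*√16014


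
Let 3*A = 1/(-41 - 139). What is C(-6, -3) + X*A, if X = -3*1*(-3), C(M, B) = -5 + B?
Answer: -481/60 ≈ -8.0167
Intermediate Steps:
X = 9 (X = -3*(-3) = 9)
A = -1/540 (A = 1/(3*(-41 - 139)) = (⅓)/(-180) = (⅓)*(-1/180) = -1/540 ≈ -0.0018519)
C(-6, -3) + X*A = (-5 - 3) + 9*(-1/540) = -8 - 1/60 = -481/60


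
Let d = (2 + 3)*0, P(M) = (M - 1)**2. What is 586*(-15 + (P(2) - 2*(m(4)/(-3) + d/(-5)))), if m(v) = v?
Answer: -19924/3 ≈ -6641.3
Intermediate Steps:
P(M) = (-1 + M)**2
d = 0 (d = 5*0 = 0)
586*(-15 + (P(2) - 2*(m(4)/(-3) + d/(-5)))) = 586*(-15 + ((-1 + 2)**2 - 2*(4/(-3) + 0/(-5)))) = 586*(-15 + (1**2 - 2*(4*(-1/3) + 0*(-1/5)))) = 586*(-15 + (1 - 2*(-4/3 + 0))) = 586*(-15 + (1 - 2*(-4/3))) = 586*(-15 + (1 + 8/3)) = 586*(-15 + 11/3) = 586*(-34/3) = -19924/3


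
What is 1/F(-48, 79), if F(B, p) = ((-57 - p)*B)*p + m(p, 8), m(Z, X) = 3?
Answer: 1/515715 ≈ 1.9391e-6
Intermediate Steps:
F(B, p) = 3 + B*p*(-57 - p) (F(B, p) = ((-57 - p)*B)*p + 3 = (B*(-57 - p))*p + 3 = B*p*(-57 - p) + 3 = 3 + B*p*(-57 - p))
1/F(-48, 79) = 1/(3 - 1*(-48)*79² - 57*(-48)*79) = 1/(3 - 1*(-48)*6241 + 216144) = 1/(3 + 299568 + 216144) = 1/515715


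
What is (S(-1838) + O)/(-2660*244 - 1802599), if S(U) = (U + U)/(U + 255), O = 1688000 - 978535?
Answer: -374362257/1293648179 ≈ -0.28938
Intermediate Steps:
O = 709465
S(U) = 2*U/(255 + U) (S(U) = (2*U)/(255 + U) = 2*U/(255 + U))
(S(-1838) + O)/(-2660*244 - 1802599) = (2*(-1838)/(255 - 1838) + 709465)/(-2660*244 - 1802599) = (2*(-1838)/(-1583) + 709465)/(-649040 - 1802599) = (2*(-1838)*(-1/1583) + 709465)/(-2451639) = (3676/1583 + 709465)*(-1/2451639) = (1123086771/1583)*(-1/2451639) = -374362257/1293648179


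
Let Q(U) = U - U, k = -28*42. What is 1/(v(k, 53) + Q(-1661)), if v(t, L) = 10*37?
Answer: 1/370 ≈ 0.0027027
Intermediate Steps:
k = -1176
v(t, L) = 370
Q(U) = 0
1/(v(k, 53) + Q(-1661)) = 1/(370 + 0) = 1/370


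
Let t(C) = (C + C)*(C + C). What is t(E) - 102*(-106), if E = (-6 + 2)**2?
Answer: 11836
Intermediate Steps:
E = 16 (E = (-4)**2 = 16)
t(C) = 4*C**2 (t(C) = (2*C)*(2*C) = 4*C**2)
t(E) - 102*(-106) = 4*16**2 - 102*(-106) = 4*256 + 10812 = 1024 + 10812 = 11836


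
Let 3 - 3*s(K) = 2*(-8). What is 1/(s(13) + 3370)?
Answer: 3/10129 ≈ 0.00029618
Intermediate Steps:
s(K) = 19/3 (s(K) = 1 - 2*(-8)/3 = 1 - ⅓*(-16) = 1 + 16/3 = 19/3)
1/(s(13) + 3370) = 1/(19/3 + 3370) = 1/(10129/3) = 3/10129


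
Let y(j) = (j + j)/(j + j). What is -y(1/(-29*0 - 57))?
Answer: -1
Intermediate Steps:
y(j) = 1 (y(j) = (2*j)/((2*j)) = (2*j)*(1/(2*j)) = 1)
-y(1/(-29*0 - 57)) = -1*1 = -1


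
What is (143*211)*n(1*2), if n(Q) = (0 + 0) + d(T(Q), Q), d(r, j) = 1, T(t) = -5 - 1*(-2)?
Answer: 30173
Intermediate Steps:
T(t) = -3 (T(t) = -5 + 2 = -3)
n(Q) = 1 (n(Q) = (0 + 0) + 1 = 0 + 1 = 1)
(143*211)*n(1*2) = (143*211)*1 = 30173*1 = 30173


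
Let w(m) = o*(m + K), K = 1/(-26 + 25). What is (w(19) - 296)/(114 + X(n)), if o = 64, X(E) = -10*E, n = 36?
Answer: -428/123 ≈ -3.4797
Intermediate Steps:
K = -1 (K = 1/(-1) = -1)
w(m) = -64 + 64*m (w(m) = 64*(m - 1) = 64*(-1 + m) = -64 + 64*m)
(w(19) - 296)/(114 + X(n)) = ((-64 + 64*19) - 296)/(114 - 10*36) = ((-64 + 1216) - 296)/(114 - 360) = (1152 - 296)/(-246) = 856*(-1/246) = -428/123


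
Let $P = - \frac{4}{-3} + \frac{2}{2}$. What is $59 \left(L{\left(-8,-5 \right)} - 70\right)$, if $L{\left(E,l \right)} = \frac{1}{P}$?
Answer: $- \frac{28733}{7} \approx -4104.7$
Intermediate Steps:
$P = \frac{7}{3}$ ($P = \left(-4\right) \left(- \frac{1}{3}\right) + 2 \cdot \frac{1}{2} = \frac{4}{3} + 1 = \frac{7}{3} \approx 2.3333$)
$L{\left(E,l \right)} = \frac{3}{7}$ ($L{\left(E,l \right)} = \frac{1}{\frac{7}{3}} = \frac{3}{7}$)
$59 \left(L{\left(-8,-5 \right)} - 70\right) = 59 \left(\frac{3}{7} - 70\right) = 59 \left(- \frac{487}{7}\right) = - \frac{28733}{7}$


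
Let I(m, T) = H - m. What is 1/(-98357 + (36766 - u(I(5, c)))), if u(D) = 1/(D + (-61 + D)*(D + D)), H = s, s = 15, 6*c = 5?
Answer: -1010/62206909 ≈ -1.6236e-5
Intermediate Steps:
c = ⅚ (c = (⅙)*5 = ⅚ ≈ 0.83333)
H = 15
I(m, T) = 15 - m
u(D) = 1/(D + 2*D*(-61 + D)) (u(D) = 1/(D + (-61 + D)*(2*D)) = 1/(D + 2*D*(-61 + D)))
1/(-98357 + (36766 - u(I(5, c)))) = 1/(-98357 + (36766 - 1/((15 - 1*5)*(-121 + 2*(15 - 1*5))))) = 1/(-98357 + (36766 - 1/((15 - 5)*(-121 + 2*(15 - 5))))) = 1/(-98357 + (36766 - 1/(10*(-121 + 2*10)))) = 1/(-98357 + (36766 - 1/(10*(-121 + 20)))) = 1/(-98357 + (36766 - 1/(10*(-101)))) = 1/(-98357 + (36766 - (-1)/(10*101))) = 1/(-98357 + (36766 - 1*(-1/1010))) = 1/(-98357 + (36766 + 1/1010)) = 1/(-98357 + 37133661/1010) = 1/(-62206909/1010) = -1010/62206909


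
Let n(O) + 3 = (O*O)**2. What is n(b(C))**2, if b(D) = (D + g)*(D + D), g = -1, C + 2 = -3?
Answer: 167961522240009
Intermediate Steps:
C = -5 (C = -2 - 3 = -5)
b(D) = 2*D*(-1 + D) (b(D) = (D - 1)*(D + D) = (-1 + D)*(2*D) = 2*D*(-1 + D))
n(O) = -3 + O**4 (n(O) = -3 + (O*O)**2 = -3 + (O**2)**2 = -3 + O**4)
n(b(C))**2 = (-3 + (2*(-5)*(-1 - 5))**4)**2 = (-3 + (2*(-5)*(-6))**4)**2 = (-3 + 60**4)**2 = (-3 + 12960000)**2 = 12959997**2 = 167961522240009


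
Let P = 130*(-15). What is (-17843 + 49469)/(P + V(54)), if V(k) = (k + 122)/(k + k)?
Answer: -426951/26303 ≈ -16.232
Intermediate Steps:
P = -1950
V(k) = (122 + k)/(2*k) (V(k) = (122 + k)/((2*k)) = (122 + k)*(1/(2*k)) = (122 + k)/(2*k))
(-17843 + 49469)/(P + V(54)) = (-17843 + 49469)/(-1950 + (½)*(122 + 54)/54) = 31626/(-1950 + (½)*(1/54)*176) = 31626/(-1950 + 44/27) = 31626/(-52606/27) = 31626*(-27/52606) = -426951/26303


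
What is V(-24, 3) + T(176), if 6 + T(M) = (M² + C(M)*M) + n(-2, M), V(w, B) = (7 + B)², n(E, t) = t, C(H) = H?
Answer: 62222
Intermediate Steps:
T(M) = -6 + M + 2*M² (T(M) = -6 + ((M² + M*M) + M) = -6 + ((M² + M²) + M) = -6 + (2*M² + M) = -6 + (M + 2*M²) = -6 + M + 2*M²)
V(-24, 3) + T(176) = (7 + 3)² + (-6 + 176 + 2*176²) = 10² + (-6 + 176 + 2*30976) = 100 + (-6 + 176 + 61952) = 100 + 62122 = 62222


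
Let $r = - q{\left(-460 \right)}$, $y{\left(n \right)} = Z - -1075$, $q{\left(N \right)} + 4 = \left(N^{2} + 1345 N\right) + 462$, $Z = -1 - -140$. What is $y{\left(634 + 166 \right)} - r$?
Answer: $-405428$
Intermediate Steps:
$Z = 139$ ($Z = -1 + 140 = 139$)
$q{\left(N \right)} = 458 + N^{2} + 1345 N$ ($q{\left(N \right)} = -4 + \left(\left(N^{2} + 1345 N\right) + 462\right) = -4 + \left(462 + N^{2} + 1345 N\right) = 458 + N^{2} + 1345 N$)
$y{\left(n \right)} = 1214$ ($y{\left(n \right)} = 139 - -1075 = 139 + 1075 = 1214$)
$r = 406642$ ($r = - (458 + \left(-460\right)^{2} + 1345 \left(-460\right)) = - (458 + 211600 - 618700) = \left(-1\right) \left(-406642\right) = 406642$)
$y{\left(634 + 166 \right)} - r = 1214 - 406642 = -405428$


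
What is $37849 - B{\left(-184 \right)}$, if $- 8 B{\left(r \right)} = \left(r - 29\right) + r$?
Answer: $\frac{302395}{8} \approx 37799.0$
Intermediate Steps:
$B{\left(r \right)} = \frac{29}{8} - \frac{r}{4}$ ($B{\left(r \right)} = - \frac{\left(r - 29\right) + r}{8} = - \frac{\left(-29 + r\right) + r}{8} = - \frac{-29 + 2 r}{8} = \frac{29}{8} - \frac{r}{4}$)
$37849 - B{\left(-184 \right)} = 37849 - \left(\frac{29}{8} - -46\right) = 37849 - \left(\frac{29}{8} + 46\right) = 37849 - \frac{397}{8} = \frac{302395}{8}$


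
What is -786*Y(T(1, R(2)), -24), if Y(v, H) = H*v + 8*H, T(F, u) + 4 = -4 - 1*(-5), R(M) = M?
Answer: 94320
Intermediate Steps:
T(F, u) = -3 (T(F, u) = -4 + (-4 - 1*(-5)) = -4 + (-4 + 5) = -4 + 1 = -3)
Y(v, H) = 8*H + H*v
-786*Y(T(1, R(2)), -24) = -(-18864)*(8 - 3) = -(-18864)*5 = -786*(-120) = 94320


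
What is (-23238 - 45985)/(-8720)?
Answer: 69223/8720 ≈ 7.9384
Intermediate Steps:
(-23238 - 45985)/(-8720) = -69223*(-1/8720) = 69223/8720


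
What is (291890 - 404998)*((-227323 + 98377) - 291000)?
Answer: 47499252168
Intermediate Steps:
(291890 - 404998)*((-227323 + 98377) - 291000) = -113108*(-128946 - 291000) = -113108*(-419946) = 47499252168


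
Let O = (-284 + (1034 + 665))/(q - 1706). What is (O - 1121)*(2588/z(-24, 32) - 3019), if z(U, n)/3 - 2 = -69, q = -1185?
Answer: 658611739994/193697 ≈ 3.4002e+6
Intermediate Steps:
z(U, n) = -201 (z(U, n) = 6 + 3*(-69) = 6 - 207 = -201)
O = -1415/2891 (O = (-284 + (1034 + 665))/(-1185 - 1706) = (-284 + 1699)/(-2891) = 1415*(-1/2891) = -1415/2891 ≈ -0.48945)
(O - 1121)*(2588/z(-24, 32) - 3019) = (-1415/2891 - 1121)*(2588/(-201) - 3019) = -3242226*(2588*(-1/201) - 3019)/2891 = -3242226*(-2588/201 - 3019)/2891 = -3242226/2891*(-609407/201) = 658611739994/193697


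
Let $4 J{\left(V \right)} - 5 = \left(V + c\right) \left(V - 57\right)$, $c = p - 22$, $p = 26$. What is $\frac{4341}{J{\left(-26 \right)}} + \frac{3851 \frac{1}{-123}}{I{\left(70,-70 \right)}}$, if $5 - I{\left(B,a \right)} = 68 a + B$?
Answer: $\frac{10020398359}{1057375035} \approx 9.4767$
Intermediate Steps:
$c = 4$ ($c = 26 - 22 = 4$)
$J{\left(V \right)} = \frac{5}{4} + \frac{\left(-57 + V\right) \left(4 + V\right)}{4}$ ($J{\left(V \right)} = \frac{5}{4} + \frac{\left(V + 4\right) \left(V - 57\right)}{4} = \frac{5}{4} + \frac{\left(4 + V\right) \left(-57 + V\right)}{4} = \frac{5}{4} + \frac{\left(-57 + V\right) \left(4 + V\right)}{4}$)
$I{\left(B,a \right)} = 5 - B - 68 a$ ($I{\left(B,a \right)} = 5 - \left(68 a + B\right) = 5 - \left(B + 68 a\right) = 5 - B - 68 a$)
$\frac{4341}{J{\left(-26 \right)}} + \frac{3851 \frac{1}{-123}}{I{\left(70,-70 \right)}} = \frac{4341}{- \frac{223}{4} - - \frac{689}{2} + \frac{\left(-26\right)^{2}}{4}} + \frac{3851 \frac{1}{-123}}{5 - 70 - -4760} = \frac{4341}{- \frac{223}{4} + \frac{689}{2} + \frac{1}{4} \cdot 676} + \frac{3851 \left(- \frac{1}{123}\right)}{5 - 70 + 4760} = \frac{4341}{- \frac{223}{4} + \frac{689}{2} + 169} - \frac{3851}{123 \cdot 4695} = \frac{4341}{\frac{1831}{4}} - \frac{3851}{577485} = 4341 \cdot \frac{4}{1831} - \frac{3851}{577485} = \frac{17364}{1831} - \frac{3851}{577485} = \frac{10020398359}{1057375035}$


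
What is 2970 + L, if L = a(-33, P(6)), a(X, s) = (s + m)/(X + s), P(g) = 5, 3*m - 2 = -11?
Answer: 41579/14 ≈ 2969.9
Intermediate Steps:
m = -3 (m = ⅔ + (⅓)*(-11) = ⅔ - 11/3 = -3)
a(X, s) = (-3 + s)/(X + s) (a(X, s) = (s - 3)/(X + s) = (-3 + s)/(X + s))
L = -1/14 (L = (-3 + 5)/(-33 + 5) = 2/(-28) = -1/28*2 = -1/14 ≈ -0.071429)
2970 + L = 2970 - 1/14 = 41579/14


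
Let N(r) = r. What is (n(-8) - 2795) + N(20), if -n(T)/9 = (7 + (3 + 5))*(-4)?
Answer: -2235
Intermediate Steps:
n(T) = 540 (n(T) = -9*(7 + (3 + 5))*(-4) = -9*(7 + 8)*(-4) = -135*(-4) = -9*(-60) = 540)
(n(-8) - 2795) + N(20) = (540 - 2795) + 20 = -2255 + 20 = -2235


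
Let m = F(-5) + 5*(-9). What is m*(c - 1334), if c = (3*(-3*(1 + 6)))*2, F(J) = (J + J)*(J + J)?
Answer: -80300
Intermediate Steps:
F(J) = 4*J² (F(J) = (2*J)*(2*J) = 4*J²)
m = 55 (m = 4*(-5)² + 5*(-9) = 4*25 - 45 = 100 - 45 = 55)
c = -126 (c = (3*(-3*7))*2 = (3*(-21))*2 = -63*2 = -126)
m*(c - 1334) = 55*(-126 - 1334) = 55*(-1460) = -80300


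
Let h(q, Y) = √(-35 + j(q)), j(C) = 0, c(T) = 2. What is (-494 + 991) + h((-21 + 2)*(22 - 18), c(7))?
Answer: 497 + I*√35 ≈ 497.0 + 5.9161*I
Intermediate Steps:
h(q, Y) = I*√35 (h(q, Y) = √(-35 + 0) = √(-35) = I*√35)
(-494 + 991) + h((-21 + 2)*(22 - 18), c(7)) = (-494 + 991) + I*√35 = 497 + I*√35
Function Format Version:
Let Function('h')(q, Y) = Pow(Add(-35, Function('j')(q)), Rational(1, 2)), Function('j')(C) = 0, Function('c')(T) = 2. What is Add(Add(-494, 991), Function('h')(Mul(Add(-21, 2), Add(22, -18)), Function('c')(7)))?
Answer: Add(497, Mul(I, Pow(35, Rational(1, 2)))) ≈ Add(497.00, Mul(5.9161, I))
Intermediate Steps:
Function('h')(q, Y) = Mul(I, Pow(35, Rational(1, 2))) (Function('h')(q, Y) = Pow(Add(-35, 0), Rational(1, 2)) = Pow(-35, Rational(1, 2)) = Mul(I, Pow(35, Rational(1, 2))))
Add(Add(-494, 991), Function('h')(Mul(Add(-21, 2), Add(22, -18)), Function('c')(7))) = Add(Add(-494, 991), Mul(I, Pow(35, Rational(1, 2)))) = Add(497, Mul(I, Pow(35, Rational(1, 2))))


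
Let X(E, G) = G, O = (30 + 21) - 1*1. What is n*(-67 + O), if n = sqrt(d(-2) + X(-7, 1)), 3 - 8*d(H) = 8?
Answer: -17*sqrt(6)/4 ≈ -10.410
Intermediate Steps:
O = 50 (O = 51 - 1 = 50)
d(H) = -5/8 (d(H) = 3/8 - 1/8*8 = 3/8 - 1 = -5/8)
n = sqrt(6)/4 (n = sqrt(-5/8 + 1) = sqrt(3/8) = sqrt(6)/4 ≈ 0.61237)
n*(-67 + O) = (sqrt(6)/4)*(-67 + 50) = (sqrt(6)/4)*(-17) = -17*sqrt(6)/4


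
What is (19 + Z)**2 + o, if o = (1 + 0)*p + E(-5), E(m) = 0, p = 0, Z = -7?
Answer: 144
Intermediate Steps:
o = 0 (o = (1 + 0)*0 + 0 = 1*0 + 0 = 0 + 0 = 0)
(19 + Z)**2 + o = (19 - 7)**2 + 0 = 12**2 + 0 = 144 + 0 = 144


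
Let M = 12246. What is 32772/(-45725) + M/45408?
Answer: -154693771/346046800 ≈ -0.44703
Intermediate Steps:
32772/(-45725) + M/45408 = 32772/(-45725) + 12246/45408 = 32772*(-1/45725) + 12246*(1/45408) = -32772/45725 + 2041/7568 = -154693771/346046800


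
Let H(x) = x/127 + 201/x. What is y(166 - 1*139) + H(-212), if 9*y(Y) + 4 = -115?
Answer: -3838195/242316 ≈ -15.840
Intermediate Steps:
y(Y) = -119/9 (y(Y) = -4/9 + (1/9)*(-115) = -4/9 - 115/9 = -119/9)
H(x) = 201/x + x/127 (H(x) = x*(1/127) + 201/x = x/127 + 201/x = 201/x + x/127)
y(166 - 1*139) + H(-212) = -119/9 + (201/(-212) + (1/127)*(-212)) = -119/9 + (201*(-1/212) - 212/127) = -119/9 + (-201/212 - 212/127) = -119/9 - 70471/26924 = -3838195/242316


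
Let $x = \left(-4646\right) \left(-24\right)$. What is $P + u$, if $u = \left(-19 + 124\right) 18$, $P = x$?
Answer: $113394$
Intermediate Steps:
$x = 111504$
$P = 111504$
$u = 1890$ ($u = 105 \cdot 18 = 1890$)
$P + u = 111504 + 1890 = 113394$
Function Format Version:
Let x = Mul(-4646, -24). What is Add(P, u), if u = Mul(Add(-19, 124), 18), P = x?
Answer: 113394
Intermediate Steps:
x = 111504
P = 111504
u = 1890 (u = Mul(105, 18) = 1890)
Add(P, u) = Add(111504, 1890) = 113394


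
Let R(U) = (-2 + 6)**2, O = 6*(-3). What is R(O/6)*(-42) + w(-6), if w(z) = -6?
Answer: -678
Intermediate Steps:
O = -18
R(U) = 16 (R(U) = 4**2 = 16)
R(O/6)*(-42) + w(-6) = 16*(-42) - 6 = -672 - 6 = -678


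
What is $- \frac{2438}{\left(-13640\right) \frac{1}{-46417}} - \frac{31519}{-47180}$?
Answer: $- \frac{66733475989}{8044190} \approx -8295.9$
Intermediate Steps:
$- \frac{2438}{\left(-13640\right) \frac{1}{-46417}} - \frac{31519}{-47180} = - \frac{2438}{\left(-13640\right) \left(- \frac{1}{46417}\right)} - - \frac{31519}{47180} = - \frac{2438}{\frac{13640}{46417}} + \frac{31519}{47180} = \left(-2438\right) \frac{46417}{13640} + \frac{31519}{47180} = - \frac{56582323}{6820} + \frac{31519}{47180} = - \frac{66733475989}{8044190}$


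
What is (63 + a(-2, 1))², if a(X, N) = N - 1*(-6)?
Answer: 4900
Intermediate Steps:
a(X, N) = 6 + N (a(X, N) = N + 6 = 6 + N)
(63 + a(-2, 1))² = (63 + (6 + 1))² = (63 + 7)² = 70² = 4900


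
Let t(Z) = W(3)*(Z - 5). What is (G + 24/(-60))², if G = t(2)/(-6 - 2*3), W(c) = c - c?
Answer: 4/25 ≈ 0.16000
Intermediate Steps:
W(c) = 0
t(Z) = 0 (t(Z) = 0*(Z - 5) = 0*(-5 + Z) = 0)
G = 0 (G = 0/(-6 - 2*3) = 0/(-6 - 6) = 0/(-12) = 0*(-1/12) = 0)
(G + 24/(-60))² = (0 + 24/(-60))² = (0 + 24*(-1/60))² = (0 - ⅖)² = (-⅖)² = 4/25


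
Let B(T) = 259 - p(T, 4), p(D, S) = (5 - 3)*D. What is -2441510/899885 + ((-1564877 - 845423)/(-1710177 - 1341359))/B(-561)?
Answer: -514338608638033/189613473235508 ≈ -2.7126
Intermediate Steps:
p(D, S) = 2*D
B(T) = 259 - 2*T
-2441510/899885 + ((-1564877 - 845423)/(-1710177 - 1341359))/B(-561) = -2441510/899885 + ((-1564877 - 845423)/(-1710177 - 1341359))/(259 - 2*(-561)) = -2441510*1/899885 + (-2410300/(-3051536))/(259 + 1122) = -488302/179977 - 2410300*(-1/3051536)/1381 = -488302/179977 + (602575/762884)*(1/1381) = -488302/179977 + 602575/1053542804 = -514338608638033/189613473235508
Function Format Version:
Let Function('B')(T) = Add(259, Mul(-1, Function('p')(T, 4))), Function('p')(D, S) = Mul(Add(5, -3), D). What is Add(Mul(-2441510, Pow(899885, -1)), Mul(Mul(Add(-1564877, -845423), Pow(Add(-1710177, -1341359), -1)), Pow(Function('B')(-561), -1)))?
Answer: Rational(-514338608638033, 189613473235508) ≈ -2.7126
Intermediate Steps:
Function('p')(D, S) = Mul(2, D)
Function('B')(T) = Add(259, Mul(-2, T)) (Function('B')(T) = Add(259, Mul(-1, Mul(2, T))) = Add(259, Mul(-2, T)))
Add(Mul(-2441510, Pow(899885, -1)), Mul(Mul(Add(-1564877, -845423), Pow(Add(-1710177, -1341359), -1)), Pow(Function('B')(-561), -1))) = Add(Mul(-2441510, Pow(899885, -1)), Mul(Mul(Add(-1564877, -845423), Pow(Add(-1710177, -1341359), -1)), Pow(Add(259, Mul(-2, -561)), -1))) = Add(Mul(-2441510, Rational(1, 899885)), Mul(Mul(-2410300, Pow(-3051536, -1)), Pow(Add(259, 1122), -1))) = Add(Rational(-488302, 179977), Mul(Mul(-2410300, Rational(-1, 3051536)), Pow(1381, -1))) = Add(Rational(-488302, 179977), Mul(Rational(602575, 762884), Rational(1, 1381))) = Add(Rational(-488302, 179977), Rational(602575, 1053542804)) = Rational(-514338608638033, 189613473235508)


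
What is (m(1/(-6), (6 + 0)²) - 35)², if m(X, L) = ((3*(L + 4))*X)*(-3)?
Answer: 625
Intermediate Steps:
m(X, L) = -3*X*(12 + 3*L) (m(X, L) = ((3*(4 + L))*X)*(-3) = ((12 + 3*L)*X)*(-3) = (X*(12 + 3*L))*(-3) = -3*X*(12 + 3*L))
(m(1/(-6), (6 + 0)²) - 35)² = (-9*(4 + (6 + 0)²)/(-6) - 35)² = (-9*(-⅙)*(4 + 6²) - 35)² = (-9*(-⅙)*(4 + 36) - 35)² = (-9*(-⅙)*40 - 35)² = (60 - 35)² = 25² = 625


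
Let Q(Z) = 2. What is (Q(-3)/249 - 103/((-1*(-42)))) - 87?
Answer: -311803/3486 ≈ -89.444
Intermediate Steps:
(Q(-3)/249 - 103/((-1*(-42)))) - 87 = (2/249 - 103/((-1*(-42)))) - 87 = (2*(1/249) - 103/42) - 87 = (2/249 - 103*1/42) - 87 = (2/249 - 103/42) - 87 = -8521/3486 - 87 = -311803/3486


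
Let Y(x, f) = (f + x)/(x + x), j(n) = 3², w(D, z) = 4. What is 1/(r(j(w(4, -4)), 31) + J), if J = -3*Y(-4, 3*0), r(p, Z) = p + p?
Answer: 2/33 ≈ 0.060606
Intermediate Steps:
j(n) = 9
r(p, Z) = 2*p
Y(x, f) = (f + x)/(2*x) (Y(x, f) = (f + x)/((2*x)) = (f + x)*(1/(2*x)) = (f + x)/(2*x))
J = -3/2 (J = -3*(3*0 - 4)/(2*(-4)) = -3*(-1)*(0 - 4)/(2*4) = -3*(-1)*(-4)/(2*4) = -3*½ = -3/2 ≈ -1.5000)
1/(r(j(w(4, -4)), 31) + J) = 1/(2*9 - 3/2) = 1/(18 - 3/2) = 1/(33/2) = 2/33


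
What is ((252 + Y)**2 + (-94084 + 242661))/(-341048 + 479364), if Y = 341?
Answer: 250113/69158 ≈ 3.6165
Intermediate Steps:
((252 + Y)**2 + (-94084 + 242661))/(-341048 + 479364) = ((252 + 341)**2 + (-94084 + 242661))/(-341048 + 479364) = (593**2 + 148577)/138316 = (351649 + 148577)*(1/138316) = 500226*(1/138316) = 250113/69158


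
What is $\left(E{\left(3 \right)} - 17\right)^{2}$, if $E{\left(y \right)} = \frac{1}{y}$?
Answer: $\frac{2500}{9} \approx 277.78$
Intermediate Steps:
$\left(E{\left(3 \right)} - 17\right)^{2} = \left(\frac{1}{3} - 17\right)^{2} = \left(- \frac{50}{3}\right)^{2} = \frac{2500}{9}$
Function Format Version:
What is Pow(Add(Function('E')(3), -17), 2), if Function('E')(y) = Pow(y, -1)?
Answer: Rational(2500, 9) ≈ 277.78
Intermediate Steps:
Pow(Add(Function('E')(3), -17), 2) = Pow(Add(Pow(3, -1), -17), 2) = Pow(Add(Rational(1, 3), -17), 2) = Pow(Rational(-50, 3), 2) = Rational(2500, 9)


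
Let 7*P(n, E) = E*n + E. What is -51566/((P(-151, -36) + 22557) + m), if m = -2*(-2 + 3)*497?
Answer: -360962/156341 ≈ -2.3088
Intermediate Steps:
P(n, E) = E/7 + E*n/7 (P(n, E) = (E*n + E)/7 = (E + E*n)/7 = E/7 + E*n/7)
m = -994 (m = -2*1*497 = -2*497 = -994)
-51566/((P(-151, -36) + 22557) + m) = -51566/(((1/7)*(-36)*(1 - 151) + 22557) - 994) = -51566/(((1/7)*(-36)*(-150) + 22557) - 994) = -51566/((5400/7 + 22557) - 994) = -51566/(163299/7 - 994) = -51566/156341/7 = -51566*7/156341 = -360962/156341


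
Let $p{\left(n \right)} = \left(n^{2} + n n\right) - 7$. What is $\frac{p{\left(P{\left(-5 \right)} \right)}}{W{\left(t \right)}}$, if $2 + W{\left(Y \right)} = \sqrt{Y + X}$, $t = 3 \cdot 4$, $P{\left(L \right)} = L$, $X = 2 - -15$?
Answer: $\frac{86}{25} + \frac{43 \sqrt{29}}{25} \approx 12.702$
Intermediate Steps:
$X = 17$ ($X = 2 + 15 = 17$)
$p{\left(n \right)} = -7 + 2 n^{2}$ ($p{\left(n \right)} = \left(n^{2} + n^{2}\right) - 7 = 2 n^{2} - 7 = -7 + 2 n^{2}$)
$t = 12$
$W{\left(Y \right)} = -2 + \sqrt{17 + Y}$ ($W{\left(Y \right)} = -2 + \sqrt{Y + 17} = -2 + \sqrt{17 + Y}$)
$\frac{p{\left(P{\left(-5 \right)} \right)}}{W{\left(t \right)}} = \frac{-7 + 2 \left(-5\right)^{2}}{-2 + \sqrt{17 + 12}} = \frac{-7 + 2 \cdot 25}{-2 + \sqrt{29}} = \frac{-7 + 50}{-2 + \sqrt{29}} = \frac{43}{-2 + \sqrt{29}}$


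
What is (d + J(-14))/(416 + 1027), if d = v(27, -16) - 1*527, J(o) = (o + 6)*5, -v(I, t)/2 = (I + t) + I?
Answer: -643/1443 ≈ -0.44560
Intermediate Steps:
v(I, t) = -4*I - 2*t (v(I, t) = -2*((I + t) + I) = -2*(t + 2*I) = -4*I - 2*t)
J(o) = 30 + 5*o (J(o) = (6 + o)*5 = 30 + 5*o)
d = -603 (d = (-4*27 - 2*(-16)) - 1*527 = (-108 + 32) - 527 = -76 - 527 = -603)
(d + J(-14))/(416 + 1027) = (-603 + (30 + 5*(-14)))/(416 + 1027) = (-603 + (30 - 70))/1443 = (-603 - 40)/1443 = (1/1443)*(-643) = -643/1443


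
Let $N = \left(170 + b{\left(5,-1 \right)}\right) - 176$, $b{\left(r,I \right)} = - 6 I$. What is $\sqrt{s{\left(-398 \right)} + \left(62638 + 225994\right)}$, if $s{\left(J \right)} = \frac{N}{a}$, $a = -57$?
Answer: $2 \sqrt{72158} \approx 537.25$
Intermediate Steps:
$N = 0$ ($N = \left(170 - -6\right) - 176 = \left(170 + 6\right) - 176 = 176 - 176 = 0$)
$s{\left(J \right)} = 0$ ($s{\left(J \right)} = \frac{0}{-57} = 0 \left(- \frac{1}{57}\right) = 0$)
$\sqrt{s{\left(-398 \right)} + \left(62638 + 225994\right)} = \sqrt{0 + \left(62638 + 225994\right)} = \sqrt{0 + 288632} = \sqrt{288632} = 2 \sqrt{72158}$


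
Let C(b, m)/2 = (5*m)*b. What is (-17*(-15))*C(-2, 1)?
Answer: -5100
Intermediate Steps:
C(b, m) = 10*b*m (C(b, m) = 2*((5*m)*b) = 2*(5*b*m) = 10*b*m)
(-17*(-15))*C(-2, 1) = (-17*(-15))*(10*(-2)*1) = 255*(-20) = -5100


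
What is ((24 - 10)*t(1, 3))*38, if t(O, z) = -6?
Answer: -3192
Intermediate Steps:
((24 - 10)*t(1, 3))*38 = ((24 - 10)*(-6))*38 = (14*(-6))*38 = -84*38 = -3192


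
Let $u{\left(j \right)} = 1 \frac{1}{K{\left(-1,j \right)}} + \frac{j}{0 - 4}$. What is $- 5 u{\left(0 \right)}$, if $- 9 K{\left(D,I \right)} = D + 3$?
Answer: $\frac{45}{2} \approx 22.5$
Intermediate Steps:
$K{\left(D,I \right)} = - \frac{1}{3} - \frac{D}{9}$ ($K{\left(D,I \right)} = - \frac{D + 3}{9} = - \frac{3 + D}{9} = - \frac{1}{3} - \frac{D}{9}$)
$u{\left(j \right)} = - \frac{9}{2} - \frac{j}{4}$ ($u{\left(j \right)} = 1 \frac{1}{- \frac{1}{3} - - \frac{1}{9}} + \frac{j}{0 - 4} = 1 \frac{1}{- \frac{1}{3} + \frac{1}{9}} + \frac{j}{0 - 4} = 1 \frac{1}{- \frac{2}{9}} + \frac{j}{-4} = 1 \left(- \frac{9}{2}\right) + j \left(- \frac{1}{4}\right) = - \frac{9}{2} - \frac{j}{4}$)
$- 5 u{\left(0 \right)} = - 5 \left(- \frac{9}{2} - 0\right) = - 5 \left(- \frac{9}{2} + 0\right) = \left(-5\right) \left(- \frac{9}{2}\right) = \frac{45}{2}$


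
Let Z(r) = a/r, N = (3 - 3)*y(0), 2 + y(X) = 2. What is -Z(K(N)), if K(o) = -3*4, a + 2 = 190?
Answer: 47/3 ≈ 15.667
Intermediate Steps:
a = 188 (a = -2 + 190 = 188)
y(X) = 0 (y(X) = -2 + 2 = 0)
N = 0 (N = (3 - 3)*0 = 0*0 = 0)
K(o) = -12
Z(r) = 188/r
-Z(K(N)) = -188/(-12) = -188*(-1)/12 = -1*(-47/3) = 47/3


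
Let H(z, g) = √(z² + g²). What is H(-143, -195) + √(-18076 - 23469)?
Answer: 13*√346 + I*√41545 ≈ 241.81 + 203.83*I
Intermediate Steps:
H(z, g) = √(g² + z²)
H(-143, -195) + √(-18076 - 23469) = √((-195)² + (-143)²) + √(-18076 - 23469) = √(38025 + 20449) + √(-41545) = √58474 + I*√41545 = 13*√346 + I*√41545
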